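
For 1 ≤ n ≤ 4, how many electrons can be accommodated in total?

Total orbitals = 1² + 2² + 3² + 4² = 30. Doubling for spin gives 60 electrons.

60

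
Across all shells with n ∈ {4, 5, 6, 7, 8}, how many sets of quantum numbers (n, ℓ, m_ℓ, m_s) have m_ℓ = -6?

Work shell by shell — for each n, count the (ℓ, m_ℓ) pairs that satisfy m_ℓ = -6:
n=7 → 1; n=8 → 2.
Orbitals: 1 + 2 = 3. Including both spin states (m_s = ±1/2) gives 2 × 3 = 6 states.

6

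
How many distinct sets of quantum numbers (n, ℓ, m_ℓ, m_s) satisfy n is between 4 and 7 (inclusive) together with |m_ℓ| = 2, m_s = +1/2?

For each n in the range, tally the orbitals obeying |m_ℓ| = 2:
n=4 → 4; n=5 → 6; n=6 → 8; n=7 → 10.
Orbitals: 4 + 6 + 8 + 10 = 28. With m_s fixed to +1/2 there is one state per orbital, so 28 states.

28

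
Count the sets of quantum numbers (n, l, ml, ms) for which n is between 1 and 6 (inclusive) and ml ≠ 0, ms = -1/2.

70

Per-shell orbital counts meeting the constraint:
n=2 → 2; n=3 → 6; n=4 → 12; n=5 → 20; n=6 → 30.
Orbitals: 2 + 6 + 12 + 20 + 30 = 70. With ms fixed to -1/2 there is one state per orbital, so 70 states.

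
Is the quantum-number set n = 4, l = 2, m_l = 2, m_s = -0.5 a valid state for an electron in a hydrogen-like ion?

Allowed

n = 4 is a positive integer. l = 2 satisfies 0 ≤ l ≤ n−1 = 3. m_l = 2 lies in the range −l … +l (here −2 … 2). m_s = -1/2 is one of ±1/2.
All four constraints are satisfied.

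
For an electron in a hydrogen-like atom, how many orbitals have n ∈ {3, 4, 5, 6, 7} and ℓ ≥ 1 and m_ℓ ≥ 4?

10

Per-shell orbital counts meeting the constraint:
n=5 → 1; n=6 → 3; n=7 → 6.
Total orbitals: 1 + 3 + 6 = 10.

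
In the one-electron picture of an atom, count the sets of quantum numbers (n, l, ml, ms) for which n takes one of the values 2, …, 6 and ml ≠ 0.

Work shell by shell — for each n, count the (l, ml) pairs that satisfy ml ≠ 0:
n=2 → 2; n=3 → 6; n=4 → 12; n=5 → 20; n=6 → 30.
Orbitals: 2 + 6 + 12 + 20 + 30 = 70. Including both spin states (ms = ±1/2) gives 2 × 70 = 140 states.

140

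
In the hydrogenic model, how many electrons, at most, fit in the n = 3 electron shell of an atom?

A shell holds 2n² electrons: 2 × 3² = 2 × 9 = 18.

18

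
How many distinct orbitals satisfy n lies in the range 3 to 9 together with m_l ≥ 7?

Work shell by shell — for each n, count the (l, m_l) pairs that satisfy m_l ≥ 7:
n=8 → 1; n=9 → 3.
Total orbitals: 1 + 3 = 4.

4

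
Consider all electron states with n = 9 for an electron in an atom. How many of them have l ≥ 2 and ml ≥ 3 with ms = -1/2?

Contributions: l=3 → 1; l=4 → 2; l=5 → 3; l=6 → 4; l=7 → 5; l=8 → 6.
Orbitals: 1 + 2 + 3 + 4 + 5 + 6 = 21. With ms fixed to a single value there is one state per orbital, giving 21 states.

21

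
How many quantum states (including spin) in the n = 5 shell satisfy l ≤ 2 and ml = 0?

The (l, ml) pairs meeting l ≤ 2 and ml = 0 give: l=0 → 1; l=1 → 1; l=2 → 1.
Orbitals: 1 + 1 + 1 = 3. Each orbital carries two spin states, so 3 × 2 = 6 states.

6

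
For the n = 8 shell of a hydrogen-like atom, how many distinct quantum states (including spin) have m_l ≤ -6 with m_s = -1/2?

3

With n = 8 the allowed l are 0, 1, …, 7.
Contributions: l=6 → 1; l=7 → 2.
Orbitals: 1 + 2 = 3. With m_s fixed to a single value there is one state per orbital, giving 3 states.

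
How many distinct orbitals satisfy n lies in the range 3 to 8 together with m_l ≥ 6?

For each n in the range, tally the orbitals obeying m_l ≥ 6:
n=7 → 1; n=8 → 3.
Total orbitals: 1 + 3 = 4.

4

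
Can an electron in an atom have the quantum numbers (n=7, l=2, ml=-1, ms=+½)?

Allowed

n = 7 is a positive integer. l = 2 satisfies 0 ≤ l ≤ n−1 = 6. ml = -1 lies in the range −l … +l (here −2 … 2). ms = +1/2 is one of ±1/2.
All four constraints are satisfied.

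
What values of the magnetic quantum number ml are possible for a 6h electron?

The 6h subshell has l = 5, and ml takes every integer from −l to +l. With l = 5 that gives the 11 values -5, -4, -3, -2, -1, 0, 1, 2, 3, 4, 5.

-5, -4, -3, -2, -1, 0, 1, 2, 3, 4, 5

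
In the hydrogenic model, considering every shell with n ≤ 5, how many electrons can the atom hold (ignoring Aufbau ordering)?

110

Total orbitals = 1² + 2² + 3² + 4² + 5² = 55. Doubling for spin gives 110 electrons.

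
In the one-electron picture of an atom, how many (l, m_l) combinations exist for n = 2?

The n = 2 shell contains n² = 2² = 4 orbitals.

4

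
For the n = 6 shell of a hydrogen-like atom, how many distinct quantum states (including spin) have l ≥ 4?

40

With n = 6 the allowed l are 0, 1, …, 5.
The (l, ml) pairs meeting l ≥ 4 give: l=4 → 9; l=5 → 11.
Orbitals: 9 + 11 = 20. Each orbital carries two spin states, so 20 × 2 = 40 states.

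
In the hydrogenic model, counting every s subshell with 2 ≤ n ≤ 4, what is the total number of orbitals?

An s subshell (l = 0) exists for every n ≥ 1, so shells n = 2, 3, 4 each contribute one — 3 subshells.
Since each s subshell has 2·0+1 = 1 orbital, the total is 3 × 1 = 3.

3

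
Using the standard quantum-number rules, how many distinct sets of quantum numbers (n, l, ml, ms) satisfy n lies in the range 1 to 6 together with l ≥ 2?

For each n in the range, tally the orbitals obeying l ≥ 2:
n=3 → 5; n=4 → 12; n=5 → 21; n=6 → 32.
Orbitals: 5 + 12 + 21 + 32 = 70. Including both spin states (ms = ±1/2) gives 2 × 70 = 140 states.

140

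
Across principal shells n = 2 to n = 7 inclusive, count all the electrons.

278

Shell n has n² orbitals: 2²=4 + 3²=9 + 4²=16 + 5²=25 + 6²=36 + 7²=49 = 139 orbitals.
Two spin states per orbital: 2 × 139 = 278 electrons.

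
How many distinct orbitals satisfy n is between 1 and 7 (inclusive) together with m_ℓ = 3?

10

Count contributing orbitals for each principal shell:
n=4 → 1; n=5 → 2; n=6 → 3; n=7 → 4.
Total orbitals: 1 + 2 + 3 + 4 = 10.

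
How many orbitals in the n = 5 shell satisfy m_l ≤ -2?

6

The n = 5 shell has l = 0 through 4; check each.
Contributions: l=2 → 1; l=3 → 2; l=4 → 3.
Total orbitals: 1 + 2 + 3 = 6.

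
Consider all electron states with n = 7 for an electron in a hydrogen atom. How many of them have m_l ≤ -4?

Go through l = 0, …, 6 (the values permitted for n = 7).
Orbitals with m_l ≤ -4, by l: l=4 → 1; l=5 → 2; l=6 → 3.
Orbitals: 1 + 2 + 3 = 6. Each orbital carries two spin states, so 6 × 2 = 12 states.

12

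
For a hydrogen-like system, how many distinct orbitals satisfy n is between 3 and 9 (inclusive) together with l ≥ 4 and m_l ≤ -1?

80

Go shell by shell, enumerating (l, m_l) with l ≥ 4 and m_l ≤ -1:
n=5 → 4; n=6 → 9; n=7 → 15; n=8 → 22; n=9 → 30.
Total orbitals: 4 + 9 + 15 + 22 + 30 = 80.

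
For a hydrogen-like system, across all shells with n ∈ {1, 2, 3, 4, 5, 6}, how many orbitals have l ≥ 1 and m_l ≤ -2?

20

Work shell by shell — for each n, count the (l, m_l) pairs that satisfy l ≥ 1 and m_l ≤ -2:
n=3 → 1; n=4 → 3; n=5 → 6; n=6 → 10.
Total orbitals: 1 + 3 + 6 + 10 = 20.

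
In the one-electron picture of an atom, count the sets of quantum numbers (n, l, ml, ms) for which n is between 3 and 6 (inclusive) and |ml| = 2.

40

Go shell by shell, enumerating (l, ml) with |ml| = 2:
n=3 → 2; n=4 → 4; n=5 → 6; n=6 → 8.
Orbitals: 2 + 4 + 6 + 8 = 20. Including both spin states (ms = ±1/2) gives 2 × 20 = 40 states.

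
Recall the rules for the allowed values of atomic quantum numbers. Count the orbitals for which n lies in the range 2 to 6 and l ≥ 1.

85

Count contributing orbitals for each principal shell:
n=2 → 3; n=3 → 8; n=4 → 15; n=5 → 24; n=6 → 35.
Total orbitals: 3 + 8 + 15 + 24 + 35 = 85.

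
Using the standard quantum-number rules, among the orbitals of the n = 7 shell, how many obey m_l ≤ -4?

With n = 7 the allowed l are 0, 1, …, 6.
The (l, m_l) pairs meeting m_l ≤ -4 give: l=4 → 1; l=5 → 2; l=6 → 3.
Total orbitals: 1 + 2 + 3 = 6.

6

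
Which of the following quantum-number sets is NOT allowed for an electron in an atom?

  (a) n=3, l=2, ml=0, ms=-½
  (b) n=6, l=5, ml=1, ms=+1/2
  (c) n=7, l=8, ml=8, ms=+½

(c)

(c) has l = 8 ≥ n = 7, violating 0 ≤ l ≤ n−1.
The remaining sets (a), (b) satisfy all four rules.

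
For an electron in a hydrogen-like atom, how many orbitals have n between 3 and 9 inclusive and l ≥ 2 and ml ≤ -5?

20

Treat each shell separately and count matching orbitals:
n=6 → 1; n=7 → 3; n=8 → 6; n=9 → 10.
Total orbitals: 1 + 3 + 6 + 10 = 20.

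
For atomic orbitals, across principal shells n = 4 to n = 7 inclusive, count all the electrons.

252

Shell n has n² orbitals: 4²=16 + 5²=25 + 6²=36 + 7²=49 = 126 orbitals.
Two spin states per orbital: 2 × 126 = 252 electrons.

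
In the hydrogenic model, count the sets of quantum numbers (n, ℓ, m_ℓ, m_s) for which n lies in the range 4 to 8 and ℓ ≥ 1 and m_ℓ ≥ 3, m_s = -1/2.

Go shell by shell, enumerating (ℓ, m_ℓ) with ℓ ≥ 1 and m_ℓ ≥ 3:
n=4 → 1; n=5 → 3; n=6 → 6; n=7 → 10; n=8 → 15.
Orbitals: 1 + 3 + 6 + 10 + 15 = 35. With m_s fixed to -1/2 there is one state per orbital, so 35 states.

35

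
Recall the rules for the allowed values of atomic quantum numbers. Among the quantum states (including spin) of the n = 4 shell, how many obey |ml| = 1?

With n = 4 the allowed l are 0, 1, …, 3.
Orbitals with |ml| = 1, by l: l=1 → 2; l=2 → 2; l=3 → 2.
Orbitals: 2 + 2 + 2 = 6. Each orbital carries two spin states, so 6 × 2 = 12 states.

12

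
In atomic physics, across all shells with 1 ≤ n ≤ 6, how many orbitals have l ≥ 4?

29

Per-shell orbital counts meeting the constraint:
n=5 → 9; n=6 → 20.
Total orbitals: 9 + 20 = 29.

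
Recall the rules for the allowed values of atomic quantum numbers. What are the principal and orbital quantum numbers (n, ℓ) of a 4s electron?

n = 4, ℓ = 0

The leading integer gives n = 4; the letter 's' means ℓ = 0.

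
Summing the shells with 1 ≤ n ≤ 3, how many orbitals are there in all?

Shell n has n² orbitals: 1²=1 + 2²=4 + 3²=9 = 14 orbitals.

14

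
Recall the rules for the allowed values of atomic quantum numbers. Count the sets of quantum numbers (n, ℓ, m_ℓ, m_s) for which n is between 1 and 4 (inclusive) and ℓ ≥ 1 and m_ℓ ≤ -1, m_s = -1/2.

For each n in the range, tally the orbitals obeying ℓ ≥ 1 and m_ℓ ≤ -1:
n=2 → 1; n=3 → 3; n=4 → 6.
Orbitals: 1 + 3 + 6 = 10. With m_s fixed to -1/2 there is one state per orbital, so 10 states.

10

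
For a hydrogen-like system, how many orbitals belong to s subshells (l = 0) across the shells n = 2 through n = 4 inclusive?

3

An s subshell (l = 0) exists for every n ≥ 1, so shells n = 2, 3, 4 each contribute one — 3 subshells.
Since each s subshell has 2·0+1 = 1 orbital, the total is 3 × 1 = 3.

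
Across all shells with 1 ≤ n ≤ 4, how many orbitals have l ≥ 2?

17

Count contributing orbitals for each principal shell:
n=3 → 5; n=4 → 12.
Total orbitals: 5 + 12 = 17.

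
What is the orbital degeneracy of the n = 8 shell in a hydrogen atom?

64

The n = 8 shell contains n² = 8² = 64 orbitals.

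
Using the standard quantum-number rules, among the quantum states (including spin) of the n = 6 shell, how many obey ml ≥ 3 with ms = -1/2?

6

With n = 6 the allowed l are 0, 1, …, 5.
Orbitals with ml ≥ 3, by l: l=3 → 1; l=4 → 2; l=5 → 3.
Orbitals: 1 + 2 + 3 = 6. With ms fixed to a single value there is one state per orbital, giving 6 states.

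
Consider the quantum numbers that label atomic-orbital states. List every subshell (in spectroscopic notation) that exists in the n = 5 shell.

For n = 5, ℓ runs from 0 to 4. In spectroscopic notation ℓ = 0,1,2,… ↔ s,p,d,f,g,h,i, so the subshells are 5s, 5p, 5d, 5f, 5g.

5s, 5p, 5d, 5f, 5g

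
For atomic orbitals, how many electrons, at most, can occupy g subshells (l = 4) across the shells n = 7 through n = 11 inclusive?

90

A g subshell (l = 4) exists for every n ≥ 5, so shells n = 7, 8, 9, 10, 11 each contribute one — 5 subshells.
Since each g subshell holds 2(2·4+1) = 18 electrons, the total is 5 × 18 = 90.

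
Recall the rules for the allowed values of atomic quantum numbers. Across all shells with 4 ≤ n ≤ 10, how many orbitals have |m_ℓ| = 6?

Count contributing orbitals for each principal shell:
n=7 → 2; n=8 → 4; n=9 → 6; n=10 → 8.
Total orbitals: 2 + 4 + 6 + 8 = 20.

20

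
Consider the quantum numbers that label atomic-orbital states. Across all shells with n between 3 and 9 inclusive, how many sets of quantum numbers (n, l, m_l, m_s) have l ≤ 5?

388

Treat each shell separately and count matching orbitals:
n=3 → 9; n=4 → 16; n=5 → 25; n=6 → 36; n=7 → 36; n=8 → 36; n=9 → 36.
Orbitals: 9 + 16 + 25 + 36 + 36 + 36 + 36 = 194. Including both spin states (m_s = ±1/2) gives 2 × 194 = 388 states.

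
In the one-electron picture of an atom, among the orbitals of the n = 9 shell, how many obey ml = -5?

The n = 9 shell has l = 0 through 8; check each.
The (l, ml) pairs meeting ml = -5 give: l=5 → 1; l=6 → 1; l=7 → 1; l=8 → 1.
Total orbitals: 1 + 1 + 1 + 1 = 4.

4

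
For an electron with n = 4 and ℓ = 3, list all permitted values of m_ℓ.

m_ℓ takes every integer from −ℓ to +ℓ. With ℓ = 3 that gives the 7 values -3, -2, -1, 0, 1, 2, 3.

-3, -2, -1, 0, 1, 2, 3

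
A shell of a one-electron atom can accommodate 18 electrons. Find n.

n = 3

2n² = 18 ⇒ n² = 9 ⇒ n = 3.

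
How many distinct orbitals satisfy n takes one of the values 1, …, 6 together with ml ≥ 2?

20

Count contributing orbitals for each principal shell:
n=3 → 1; n=4 → 3; n=5 → 6; n=6 → 10.
Total orbitals: 1 + 3 + 6 + 10 = 20.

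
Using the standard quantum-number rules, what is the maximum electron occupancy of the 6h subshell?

22

A subshell with ℓ = 5 has 2ℓ+1 = 11 orbitals, each holding 2 electrons (spin ±1/2), so 11 × 2 = 22.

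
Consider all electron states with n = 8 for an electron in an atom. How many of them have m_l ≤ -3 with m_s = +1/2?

15

For n = 8, l ranges over 0 … 7.
Contributions: l=3 → 1; l=4 → 2; l=5 → 3; l=6 → 4; l=7 → 5.
Orbitals: 1 + 2 + 3 + 4 + 5 = 15. With m_s fixed to a single value there is one state per orbital, giving 15 states.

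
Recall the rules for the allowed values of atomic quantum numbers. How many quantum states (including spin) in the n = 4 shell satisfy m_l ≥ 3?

Orbitals with m_l ≥ 3, by l: l=3 → 1.
Orbitals: 1. Each orbital carries two spin states, so 1 × 2 = 2 states.

2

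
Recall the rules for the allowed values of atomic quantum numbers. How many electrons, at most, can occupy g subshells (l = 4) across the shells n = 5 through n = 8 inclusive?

A g subshell (l = 4) exists for every n ≥ 5, so shells n = 5, 6, 7, 8 each contribute one — 4 subshells.
Since each g subshell holds 2(2·4+1) = 18 electrons, the total is 4 × 18 = 72.

72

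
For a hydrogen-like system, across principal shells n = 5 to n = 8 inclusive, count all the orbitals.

174

Shell n has n² orbitals: 5²=25 + 6²=36 + 7²=49 + 8²=64 = 174 orbitals.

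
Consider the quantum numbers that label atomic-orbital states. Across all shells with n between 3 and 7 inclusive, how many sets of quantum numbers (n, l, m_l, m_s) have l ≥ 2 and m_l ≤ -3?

40

Go shell by shell, enumerating (l, m_l) with l ≥ 2 and m_l ≤ -3:
n=4 → 1; n=5 → 3; n=6 → 6; n=7 → 10.
Orbitals: 1 + 3 + 6 + 10 = 20. Including both spin states (m_s = ±1/2) gives 2 × 20 = 40 states.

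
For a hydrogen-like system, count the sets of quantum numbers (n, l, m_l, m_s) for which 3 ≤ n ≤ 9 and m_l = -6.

12

For each n in the range, tally the orbitals obeying m_l = -6:
n=7 → 1; n=8 → 2; n=9 → 3.
Orbitals: 1 + 2 + 3 = 6. Including both spin states (m_s = ±1/2) gives 2 × 6 = 12 states.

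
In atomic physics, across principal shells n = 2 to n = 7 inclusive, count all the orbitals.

139

Shell n has n² orbitals: 2²=4 + 3²=9 + 4²=16 + 5²=25 + 6²=36 + 7²=49 = 139 orbitals.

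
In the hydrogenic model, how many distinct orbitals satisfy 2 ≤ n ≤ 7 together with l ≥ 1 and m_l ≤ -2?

35

Go shell by shell, enumerating (l, m_l) with l ≥ 1 and m_l ≤ -2:
n=3 → 1; n=4 → 3; n=5 → 6; n=6 → 10; n=7 → 15.
Total orbitals: 1 + 3 + 6 + 10 + 15 = 35.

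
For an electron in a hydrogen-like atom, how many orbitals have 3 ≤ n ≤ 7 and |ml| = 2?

30

Work shell by shell — for each n, count the (l, ml) pairs that satisfy |ml| = 2:
n=3 → 2; n=4 → 4; n=5 → 6; n=6 → 8; n=7 → 10.
Total orbitals: 2 + 4 + 6 + 8 + 10 = 30.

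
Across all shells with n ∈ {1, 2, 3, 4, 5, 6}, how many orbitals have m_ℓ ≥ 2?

20

Count contributing orbitals for each principal shell:
n=3 → 1; n=4 → 3; n=5 → 6; n=6 → 10.
Total orbitals: 1 + 3 + 6 + 10 = 20.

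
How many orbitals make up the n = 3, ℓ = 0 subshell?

A subshell has 2ℓ+1 orbitals; with ℓ = 0, that's 1.

1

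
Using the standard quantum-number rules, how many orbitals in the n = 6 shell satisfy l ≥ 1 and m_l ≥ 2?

For n = 6, l ranges over 0 … 5.
Per l-value: l=2 → 1; l=3 → 2; l=4 → 3; l=5 → 4.
Total orbitals: 1 + 2 + 3 + 4 = 10.

10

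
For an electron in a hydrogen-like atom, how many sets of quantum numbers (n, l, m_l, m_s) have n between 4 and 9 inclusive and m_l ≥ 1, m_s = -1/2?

For each n in the range, tally the orbitals obeying m_l ≥ 1:
n=4 → 6; n=5 → 10; n=6 → 15; n=7 → 21; n=8 → 28; n=9 → 36.
Orbitals: 6 + 10 + 15 + 21 + 28 + 36 = 116. With m_s fixed to -1/2 there is one state per orbital, so 116 states.

116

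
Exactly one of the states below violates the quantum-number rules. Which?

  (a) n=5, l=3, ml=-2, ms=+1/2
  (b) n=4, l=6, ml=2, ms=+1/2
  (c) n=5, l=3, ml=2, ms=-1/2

(b) has l = 6 ≥ n = 4, violating 0 ≤ l ≤ n−1.
The remaining sets (a), (c) satisfy all four rules.

(b)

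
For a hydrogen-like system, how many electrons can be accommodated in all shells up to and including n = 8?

Total orbitals = 1² + 2² + 3² + 4² + 5² + 6² + 7² + 8² = 204. Doubling for spin gives 408 electrons.

408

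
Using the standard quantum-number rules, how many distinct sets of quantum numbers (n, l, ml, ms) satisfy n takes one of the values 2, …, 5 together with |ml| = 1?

Count contributing orbitals for each principal shell:
n=2 → 2; n=3 → 4; n=4 → 6; n=5 → 8.
Orbitals: 2 + 4 + 6 + 8 = 20. Including both spin states (ms = ±1/2) gives 2 × 20 = 40 states.

40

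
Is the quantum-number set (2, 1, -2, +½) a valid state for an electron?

The magnetic quantum number must satisfy −ℓ ≤ m_ℓ ≤ ℓ. With ℓ = 1, m_ℓ can only be -1, 0, 1, so m_ℓ = -2 is forbidden.

Not allowed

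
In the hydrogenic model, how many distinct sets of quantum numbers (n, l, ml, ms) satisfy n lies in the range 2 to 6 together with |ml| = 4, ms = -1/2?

Work shell by shell — for each n, count the (l, ml) pairs that satisfy |ml| = 4:
n=5 → 2; n=6 → 4.
Orbitals: 2 + 4 = 6. With ms fixed to -1/2 there is one state per orbital, so 6 states.

6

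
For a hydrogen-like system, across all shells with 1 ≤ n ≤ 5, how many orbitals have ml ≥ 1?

For each n in the range, tally the orbitals obeying ml ≥ 1:
n=2 → 1; n=3 → 3; n=4 → 6; n=5 → 10.
Total orbitals: 1 + 3 + 6 + 10 = 20.

20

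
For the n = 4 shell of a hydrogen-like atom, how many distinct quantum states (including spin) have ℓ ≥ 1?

30

With n = 4 the allowed ℓ are 0, 1, …, 3.
Contributions: ℓ=1 → 3; ℓ=2 → 5; ℓ=3 → 7.
Orbitals: 3 + 5 + 7 = 15. Each orbital carries two spin states, so 15 × 2 = 30 states.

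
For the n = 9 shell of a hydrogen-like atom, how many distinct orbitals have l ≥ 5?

56

For n = 9, l ranges over 0 … 8.
Contributions: l=5 → 11; l=6 → 13; l=7 → 15; l=8 → 17.
Total orbitals: 11 + 13 + 15 + 17 = 56.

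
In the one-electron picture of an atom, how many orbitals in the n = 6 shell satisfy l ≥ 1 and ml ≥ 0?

20

Contributions: l=1 → 2; l=2 → 3; l=3 → 4; l=4 → 5; l=5 → 6.
Total orbitals: 2 + 3 + 4 + 5 + 6 = 20.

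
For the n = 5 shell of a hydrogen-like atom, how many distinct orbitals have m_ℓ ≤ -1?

Orbitals with m_ℓ ≤ -1, by ℓ: ℓ=1 → 1; ℓ=2 → 2; ℓ=3 → 3; ℓ=4 → 4.
Total orbitals: 1 + 2 + 3 + 4 = 10.

10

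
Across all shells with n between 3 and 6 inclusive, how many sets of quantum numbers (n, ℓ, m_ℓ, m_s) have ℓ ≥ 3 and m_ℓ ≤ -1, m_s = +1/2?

Go shell by shell, enumerating (ℓ, m_ℓ) with ℓ ≥ 3 and m_ℓ ≤ -1:
n=4 → 3; n=5 → 7; n=6 → 12.
Orbitals: 3 + 7 + 12 = 22. With m_s fixed to +1/2 there is one state per orbital, so 22 states.

22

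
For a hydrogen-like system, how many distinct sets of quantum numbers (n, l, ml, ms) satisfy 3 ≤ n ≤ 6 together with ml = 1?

Treat each shell separately and count matching orbitals:
n=3 → 2; n=4 → 3; n=5 → 4; n=6 → 5.
Orbitals: 2 + 3 + 4 + 5 = 14. Including both spin states (ms = ±1/2) gives 2 × 14 = 28 states.

28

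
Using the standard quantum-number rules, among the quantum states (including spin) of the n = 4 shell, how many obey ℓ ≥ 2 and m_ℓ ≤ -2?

6

For n = 4, ℓ ranges over 0 … 3.
Orbitals with ℓ ≥ 2 and m_ℓ ≤ -2, by ℓ: ℓ=2 → 1; ℓ=3 → 2.
Orbitals: 1 + 2 = 3. Each orbital carries two spin states, so 3 × 2 = 6 states.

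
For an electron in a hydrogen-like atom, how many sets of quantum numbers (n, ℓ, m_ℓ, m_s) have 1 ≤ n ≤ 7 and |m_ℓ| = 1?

Count contributing orbitals for each principal shell:
n=2 → 2; n=3 → 4; n=4 → 6; n=5 → 8; n=6 → 10; n=7 → 12.
Orbitals: 2 + 4 + 6 + 8 + 10 + 12 = 42. Including both spin states (m_s = ±1/2) gives 2 × 42 = 84 states.

84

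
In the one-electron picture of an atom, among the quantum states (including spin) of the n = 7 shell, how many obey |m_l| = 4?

12

Per l-value: l=4 → 2; l=5 → 2; l=6 → 2.
Orbitals: 2 + 2 + 2 = 6. Each orbital carries two spin states, so 6 × 2 = 12 states.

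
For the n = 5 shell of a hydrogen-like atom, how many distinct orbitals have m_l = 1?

For n = 5, l ranges over 0 … 4.
Contributions: l=1 → 1; l=2 → 1; l=3 → 1; l=4 → 1.
Total orbitals: 1 + 1 + 1 + 1 = 4.

4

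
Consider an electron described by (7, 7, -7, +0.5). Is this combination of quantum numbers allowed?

No

The orbital quantum number must satisfy 0 ≤ ℓ ≤ n−1. With n = 7 the allowed ℓ values are 0, 1, 2, 3, 4, 5, 6, so ℓ = 7 is out of range.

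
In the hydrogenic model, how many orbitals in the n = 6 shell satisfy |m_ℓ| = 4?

4

The n = 6 shell has ℓ = 0 through 5; check each.
Per ℓ-value: ℓ=4 → 2; ℓ=5 → 2.
Total orbitals: 2 + 2 = 4.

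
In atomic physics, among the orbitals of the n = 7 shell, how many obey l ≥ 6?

13

Orbitals with l ≥ 6, by l: l=6 → 13.
Total orbitals: 13.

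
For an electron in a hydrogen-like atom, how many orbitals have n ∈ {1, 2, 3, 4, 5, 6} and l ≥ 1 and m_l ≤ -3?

For each n in the range, tally the orbitals obeying l ≥ 1 and m_l ≤ -3:
n=4 → 1; n=5 → 3; n=6 → 6.
Total orbitals: 1 + 3 + 6 = 10.

10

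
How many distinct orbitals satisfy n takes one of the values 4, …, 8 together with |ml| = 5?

12

Count contributing orbitals for each principal shell:
n=6 → 2; n=7 → 4; n=8 → 6.
Total orbitals: 2 + 4 + 6 = 12.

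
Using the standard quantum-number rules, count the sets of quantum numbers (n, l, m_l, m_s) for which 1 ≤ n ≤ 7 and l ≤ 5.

254

Count contributing orbitals for each principal shell:
n=1 → 1; n=2 → 4; n=3 → 9; n=4 → 16; n=5 → 25; n=6 → 36; n=7 → 36.
Orbitals: 1 + 4 + 9 + 16 + 25 + 36 + 36 = 127. Including both spin states (m_s = ±1/2) gives 2 × 127 = 254 states.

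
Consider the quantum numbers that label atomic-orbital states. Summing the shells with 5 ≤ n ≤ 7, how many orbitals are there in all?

110

Shell n has n² orbitals: 5²=25 + 6²=36 + 7²=49 = 110 orbitals.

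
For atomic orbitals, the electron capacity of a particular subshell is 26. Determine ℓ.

ℓ = 6

2(2ℓ+1) = 26 ⇒ 2ℓ+1 = 13 ⇒ ℓ = 6.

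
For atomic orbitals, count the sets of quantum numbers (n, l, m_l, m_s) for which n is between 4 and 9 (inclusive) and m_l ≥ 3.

112

Count contributing orbitals for each principal shell:
n=4 → 1; n=5 → 3; n=6 → 6; n=7 → 10; n=8 → 15; n=9 → 21.
Orbitals: 1 + 3 + 6 + 10 + 15 + 21 = 56. Including both spin states (m_s = ±1/2) gives 2 × 56 = 112 states.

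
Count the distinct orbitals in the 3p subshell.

A subshell has 2l+1 orbitals; with l = 1, that's 3.

3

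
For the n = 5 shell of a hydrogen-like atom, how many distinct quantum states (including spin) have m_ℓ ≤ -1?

The n = 5 shell has ℓ = 0 through 4; check each.
The (ℓ, m_ℓ) pairs meeting m_ℓ ≤ -1 give: ℓ=1 → 1; ℓ=2 → 2; ℓ=3 → 3; ℓ=4 → 4.
Orbitals: 1 + 2 + 3 + 4 = 10. Each orbital carries two spin states, so 10 × 2 = 20 states.

20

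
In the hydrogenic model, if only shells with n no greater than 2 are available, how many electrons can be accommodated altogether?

Total orbitals = 1² + 2² = 5. Doubling for spin gives 10 electrons.

10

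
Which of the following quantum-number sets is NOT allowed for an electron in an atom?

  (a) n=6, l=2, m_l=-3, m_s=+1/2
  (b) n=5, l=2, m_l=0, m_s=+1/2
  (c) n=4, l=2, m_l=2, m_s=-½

(a) has |m_l| = 3 > l = 2, violating −l ≤ m_l ≤ l.
The remaining sets (b), (c) satisfy all four rules.

(a)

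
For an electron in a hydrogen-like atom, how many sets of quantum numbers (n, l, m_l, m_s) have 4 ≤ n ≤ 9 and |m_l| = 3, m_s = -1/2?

42

Go shell by shell, enumerating (l, m_l) with |m_l| = 3:
n=4 → 2; n=5 → 4; n=6 → 6; n=7 → 8; n=8 → 10; n=9 → 12.
Orbitals: 2 + 4 + 6 + 8 + 10 + 12 = 42. With m_s fixed to -1/2 there is one state per orbital, so 42 states.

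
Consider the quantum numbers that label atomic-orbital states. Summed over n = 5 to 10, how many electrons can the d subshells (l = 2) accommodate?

A d subshell (l = 2) exists for every n ≥ 3, so shells n = 5, 6, 7, 8, 9, 10 each contribute one — 6 subshells.
Since each d subshell holds 2(2·2+1) = 10 electrons, the total is 6 × 10 = 60.

60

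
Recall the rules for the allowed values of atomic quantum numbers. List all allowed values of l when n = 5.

l is an integer with 0 ≤ l ≤ n−1, so for n = 5: l = 0, 1, 2, 3, 4.

0, 1, 2, 3, 4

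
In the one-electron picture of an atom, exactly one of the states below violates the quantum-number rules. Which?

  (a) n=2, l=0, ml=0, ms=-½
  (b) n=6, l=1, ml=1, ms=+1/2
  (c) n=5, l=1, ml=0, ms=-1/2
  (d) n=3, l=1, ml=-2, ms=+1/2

(d) has |ml| = 2 > l = 1, violating −l ≤ ml ≤ l.
The remaining sets (a), (b), (c) satisfy all four rules.

(d)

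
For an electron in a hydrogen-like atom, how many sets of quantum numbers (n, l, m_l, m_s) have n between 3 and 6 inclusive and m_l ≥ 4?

Count contributing orbitals for each principal shell:
n=5 → 1; n=6 → 3.
Orbitals: 1 + 3 = 4. Including both spin states (m_s = ±1/2) gives 2 × 4 = 8 states.

8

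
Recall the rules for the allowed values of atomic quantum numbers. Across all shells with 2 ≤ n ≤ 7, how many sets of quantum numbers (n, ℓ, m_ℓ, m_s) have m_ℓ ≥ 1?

For each n in the range, tally the orbitals obeying m_ℓ ≥ 1:
n=2 → 1; n=3 → 3; n=4 → 6; n=5 → 10; n=6 → 15; n=7 → 21.
Orbitals: 1 + 3 + 6 + 10 + 15 + 21 = 56. Including both spin states (m_s = ±1/2) gives 2 × 56 = 112 states.

112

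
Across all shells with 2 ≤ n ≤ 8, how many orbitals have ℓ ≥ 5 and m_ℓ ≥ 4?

Treat each shell separately and count matching orbitals:
n=6 → 2; n=7 → 5; n=8 → 9.
Total orbitals: 2 + 5 + 9 = 16.

16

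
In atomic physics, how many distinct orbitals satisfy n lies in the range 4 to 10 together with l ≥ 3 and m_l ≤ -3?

For each n in the range, tally the orbitals obeying l ≥ 3 and m_l ≤ -3:
n=4 → 1; n=5 → 3; n=6 → 6; n=7 → 10; n=8 → 15; n=9 → 21; n=10 → 28.
Total orbitals: 1 + 3 + 6 + 10 + 15 + 21 + 28 = 84.

84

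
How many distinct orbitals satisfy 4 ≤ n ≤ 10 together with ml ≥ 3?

Treat each shell separately and count matching orbitals:
n=4 → 1; n=5 → 3; n=6 → 6; n=7 → 10; n=8 → 15; n=9 → 21; n=10 → 28.
Total orbitals: 1 + 3 + 6 + 10 + 15 + 21 + 28 = 84.

84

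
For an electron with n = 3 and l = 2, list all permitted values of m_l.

m_l takes every integer from −l to +l. With l = 2 that gives the 5 values -2, -1, 0, 1, 2.

-2, -1, 0, 1, 2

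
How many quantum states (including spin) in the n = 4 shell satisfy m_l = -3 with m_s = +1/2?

1

For n = 4, l ranges over 0 … 3.
Contributions: l=3 → 1.
Orbitals: 1. With m_s fixed to a single value there is one state per orbital, giving 1 state.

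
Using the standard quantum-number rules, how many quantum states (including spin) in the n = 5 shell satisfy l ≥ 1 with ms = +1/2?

The n = 5 shell has l = 0 through 4; check each.
Orbitals with l ≥ 1, by l: l=1 → 3; l=2 → 5; l=3 → 7; l=4 → 9.
Orbitals: 3 + 5 + 7 + 9 = 24. With ms fixed to a single value there is one state per orbital, giving 24 states.

24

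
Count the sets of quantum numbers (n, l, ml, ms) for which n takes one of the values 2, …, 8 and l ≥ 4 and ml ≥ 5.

20

For each n in the range, tally the orbitals obeying l ≥ 4 and ml ≥ 5:
n=6 → 1; n=7 → 3; n=8 → 6.
Orbitals: 1 + 3 + 6 = 10. Including both spin states (ms = ±1/2) gives 2 × 10 = 20 states.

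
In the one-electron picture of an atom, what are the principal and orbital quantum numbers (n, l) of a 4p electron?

The leading integer gives n = 4; the letter 'p' means l = 1.

n = 4, l = 1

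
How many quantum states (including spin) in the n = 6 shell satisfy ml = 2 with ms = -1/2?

4

The n = 6 shell has l = 0 through 5; check each.
Orbitals with ml = 2, by l: l=2 → 1; l=3 → 1; l=4 → 1; l=5 → 1.
Orbitals: 1 + 1 + 1 + 1 = 4. With ms fixed to a single value there is one state per orbital, giving 4 states.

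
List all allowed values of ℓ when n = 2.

ℓ is an integer with 0 ≤ ℓ ≤ n−1, so for n = 2: ℓ = 0, 1.

0, 1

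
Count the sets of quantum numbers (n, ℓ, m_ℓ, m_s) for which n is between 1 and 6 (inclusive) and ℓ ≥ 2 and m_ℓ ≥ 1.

Per-shell orbital counts meeting the constraint:
n=3 → 2; n=4 → 5; n=5 → 9; n=6 → 14.
Orbitals: 2 + 5 + 9 + 14 = 30. Including both spin states (m_s = ±1/2) gives 2 × 30 = 60 states.

60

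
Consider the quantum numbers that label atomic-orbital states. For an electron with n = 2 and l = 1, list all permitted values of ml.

ml takes every integer from −l to +l. With l = 1 that gives the 3 values -1, 0, 1.

-1, 0, 1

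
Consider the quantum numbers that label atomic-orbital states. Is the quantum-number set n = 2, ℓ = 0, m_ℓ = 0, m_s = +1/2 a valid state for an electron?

Valid

n = 2 is a positive integer. ℓ = 0 satisfies 0 ≤ ℓ ≤ n−1 = 1. m_ℓ = 0 lies in the range −ℓ … +ℓ (here 0). m_s = +1/2 is one of ±1/2.
All four constraints are satisfied.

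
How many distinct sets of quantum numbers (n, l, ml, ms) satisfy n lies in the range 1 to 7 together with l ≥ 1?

266

Work shell by shell — for each n, count the (l, ml) pairs that satisfy l ≥ 1:
n=2 → 3; n=3 → 8; n=4 → 15; n=5 → 24; n=6 → 35; n=7 → 48.
Orbitals: 3 + 8 + 15 + 24 + 35 + 48 = 133. Including both spin states (ms = ±1/2) gives 2 × 133 = 266 states.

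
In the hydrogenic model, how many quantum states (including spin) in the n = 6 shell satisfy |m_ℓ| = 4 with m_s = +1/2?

The (ℓ, m_ℓ) pairs meeting |m_ℓ| = 4 give: ℓ=4 → 2; ℓ=5 → 2.
Orbitals: 2 + 2 = 4. With m_s fixed to a single value there is one state per orbital, giving 4 states.

4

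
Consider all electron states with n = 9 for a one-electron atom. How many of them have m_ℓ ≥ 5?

20

The n = 9 shell has ℓ = 0 through 8; check each.
Orbitals with m_ℓ ≥ 5, by ℓ: ℓ=5 → 1; ℓ=6 → 2; ℓ=7 → 3; ℓ=8 → 4.
Orbitals: 1 + 2 + 3 + 4 = 10. Each orbital carries two spin states, so 10 × 2 = 20 states.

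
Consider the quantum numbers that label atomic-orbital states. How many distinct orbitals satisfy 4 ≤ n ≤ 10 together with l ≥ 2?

343

Per-shell orbital counts meeting the constraint:
n=4 → 12; n=5 → 21; n=6 → 32; n=7 → 45; n=8 → 60; n=9 → 77; n=10 → 96.
Total orbitals: 12 + 21 + 32 + 45 + 60 + 77 + 96 = 343.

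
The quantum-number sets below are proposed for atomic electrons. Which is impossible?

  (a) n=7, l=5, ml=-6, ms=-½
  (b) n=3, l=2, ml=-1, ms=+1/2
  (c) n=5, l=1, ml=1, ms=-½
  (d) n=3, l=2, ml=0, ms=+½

(a) has |ml| = 6 > l = 5, violating −l ≤ ml ≤ l.
The remaining sets (b), (c), (d) satisfy all four rules.

(a)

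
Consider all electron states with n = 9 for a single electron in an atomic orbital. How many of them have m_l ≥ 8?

2

Go through l = 0, …, 8 (the values permitted for n = 9).
Orbitals with m_l ≥ 8, by l: l=8 → 1.
Orbitals: 1. Each orbital carries two spin states, so 1 × 2 = 2 states.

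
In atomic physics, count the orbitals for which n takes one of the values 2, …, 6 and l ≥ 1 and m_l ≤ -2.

Go shell by shell, enumerating (l, m_l) with l ≥ 1 and m_l ≤ -2:
n=3 → 1; n=4 → 3; n=5 → 6; n=6 → 10.
Total orbitals: 1 + 3 + 6 + 10 = 20.

20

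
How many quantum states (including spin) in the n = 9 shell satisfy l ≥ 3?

144

The n = 9 shell has l = 0 through 8; check each.
Contributions: l=3 → 7; l=4 → 9; l=5 → 11; l=6 → 13; l=7 → 15; l=8 → 17.
Orbitals: 7 + 9 + 11 + 13 + 15 + 17 = 72. Each orbital carries two spin states, so 72 × 2 = 144 states.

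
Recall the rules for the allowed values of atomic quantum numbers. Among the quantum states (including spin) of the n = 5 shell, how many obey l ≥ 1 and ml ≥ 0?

28

Go through l = 0, …, 4 (the values permitted for n = 5).
Contributions: l=1 → 2; l=2 → 3; l=3 → 4; l=4 → 5.
Orbitals: 2 + 3 + 4 + 5 = 14. Each orbital carries two spin states, so 14 × 2 = 28 states.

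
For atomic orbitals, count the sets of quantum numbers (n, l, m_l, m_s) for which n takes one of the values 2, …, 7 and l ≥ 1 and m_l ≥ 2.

70

Treat each shell separately and count matching orbitals:
n=3 → 1; n=4 → 3; n=5 → 6; n=6 → 10; n=7 → 15.
Orbitals: 1 + 3 + 6 + 10 + 15 = 35. Including both spin states (m_s = ±1/2) gives 2 × 35 = 70 states.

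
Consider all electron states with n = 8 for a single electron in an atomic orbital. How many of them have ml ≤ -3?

30

With n = 8 the allowed l are 0, 1, …, 7.
Per l-value: l=3 → 1; l=4 → 2; l=5 → 3; l=6 → 4; l=7 → 5.
Orbitals: 1 + 2 + 3 + 4 + 5 = 15. Each orbital carries two spin states, so 15 × 2 = 30 states.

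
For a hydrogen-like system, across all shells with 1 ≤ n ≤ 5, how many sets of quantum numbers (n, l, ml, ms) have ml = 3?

6

Treat each shell separately and count matching orbitals:
n=4 → 1; n=5 → 2.
Orbitals: 1 + 2 = 3. Including both spin states (ms = ±1/2) gives 2 × 3 = 6 states.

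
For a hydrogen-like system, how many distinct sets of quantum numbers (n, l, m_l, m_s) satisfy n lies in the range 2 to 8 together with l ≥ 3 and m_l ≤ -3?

70

Work shell by shell — for each n, count the (l, m_l) pairs that satisfy l ≥ 3 and m_l ≤ -3:
n=4 → 1; n=5 → 3; n=6 → 6; n=7 → 10; n=8 → 15.
Orbitals: 1 + 3 + 6 + 10 + 15 = 35. Including both spin states (m_s = ±1/2) gives 2 × 35 = 70 states.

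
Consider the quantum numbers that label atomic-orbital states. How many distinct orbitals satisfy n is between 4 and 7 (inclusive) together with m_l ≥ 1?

Per-shell orbital counts meeting the constraint:
n=4 → 6; n=5 → 10; n=6 → 15; n=7 → 21.
Total orbitals: 6 + 10 + 15 + 21 = 52.

52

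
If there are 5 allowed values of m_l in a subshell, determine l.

l = 2 (d)

m_l ranges over 2l+1 integers, so 2l+1 = 5 ⇒ l = 2.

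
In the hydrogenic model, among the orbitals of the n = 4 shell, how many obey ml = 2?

2

For n = 4, l ranges over 0 … 3.
Contributions: l=2 → 1; l=3 → 1.
Total orbitals: 1 + 1 = 2.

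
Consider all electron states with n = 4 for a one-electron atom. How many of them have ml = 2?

4

Go through l = 0, …, 3 (the values permitted for n = 4).
Contributions: l=2 → 1; l=3 → 1.
Orbitals: 1 + 1 = 2. Each orbital carries two spin states, so 2 × 2 = 4 states.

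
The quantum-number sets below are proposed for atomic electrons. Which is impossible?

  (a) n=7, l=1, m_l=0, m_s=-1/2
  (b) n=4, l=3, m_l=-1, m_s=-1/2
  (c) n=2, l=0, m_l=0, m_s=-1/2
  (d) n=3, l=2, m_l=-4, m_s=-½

(d)

(d) has |m_l| = 4 > l = 2, violating −l ≤ m_l ≤ l.
The remaining sets (a), (b), (c) satisfy all four rules.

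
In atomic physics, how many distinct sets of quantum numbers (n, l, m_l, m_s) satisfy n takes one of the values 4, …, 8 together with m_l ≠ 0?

320

For each n in the range, tally the orbitals obeying m_l ≠ 0:
n=4 → 12; n=5 → 20; n=6 → 30; n=7 → 42; n=8 → 56.
Orbitals: 12 + 20 + 30 + 42 + 56 = 160. Including both spin states (m_s = ±1/2) gives 2 × 160 = 320 states.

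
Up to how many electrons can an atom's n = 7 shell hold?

98

A shell holds 2n² electrons: 2 × 7² = 2 × 49 = 98.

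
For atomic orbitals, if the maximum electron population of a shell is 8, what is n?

n = 2

2n² = 8 ⇒ n² = 4 ⇒ n = 2.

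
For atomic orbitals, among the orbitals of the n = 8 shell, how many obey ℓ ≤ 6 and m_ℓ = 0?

The n = 8 shell has ℓ = 0 through 7; check each.
Contributions: ℓ=0 → 1; ℓ=1 → 1; ℓ=2 → 1; ℓ=3 → 1; ℓ=4 → 1; ℓ=5 → 1; ℓ=6 → 1.
Total orbitals: 1 + 1 + 1 + 1 + 1 + 1 + 1 = 7.

7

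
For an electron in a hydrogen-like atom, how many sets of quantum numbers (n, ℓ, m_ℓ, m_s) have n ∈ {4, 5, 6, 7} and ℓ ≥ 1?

Per-shell orbital counts meeting the constraint:
n=4 → 15; n=5 → 24; n=6 → 35; n=7 → 48.
Orbitals: 15 + 24 + 35 + 48 = 122. Including both spin states (m_s = ±1/2) gives 2 × 122 = 244 states.

244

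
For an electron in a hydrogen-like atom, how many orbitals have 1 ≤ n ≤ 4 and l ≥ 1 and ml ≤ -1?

10

Count contributing orbitals for each principal shell:
n=2 → 1; n=3 → 3; n=4 → 6.
Total orbitals: 1 + 3 + 6 = 10.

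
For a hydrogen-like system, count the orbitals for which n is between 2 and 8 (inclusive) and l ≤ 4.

Per-shell orbital counts meeting the constraint:
n=2 → 4; n=3 → 9; n=4 → 16; n=5 → 25; n=6 → 25; n=7 → 25; n=8 → 25.
Total orbitals: 4 + 9 + 16 + 25 + 25 + 25 + 25 = 129.

129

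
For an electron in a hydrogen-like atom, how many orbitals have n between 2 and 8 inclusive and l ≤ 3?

93

For each n in the range, tally the orbitals obeying l ≤ 3:
n=2 → 4; n=3 → 9; n=4 → 16; n=5 → 16; n=6 → 16; n=7 → 16; n=8 → 16.
Total orbitals: 4 + 9 + 16 + 16 + 16 + 16 + 16 = 93.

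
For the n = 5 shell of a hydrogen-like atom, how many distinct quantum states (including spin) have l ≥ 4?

18

The (l, m_l) pairs meeting l ≥ 4 give: l=4 → 9.
Orbitals: 9. Each orbital carries two spin states, so 9 × 2 = 18 states.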